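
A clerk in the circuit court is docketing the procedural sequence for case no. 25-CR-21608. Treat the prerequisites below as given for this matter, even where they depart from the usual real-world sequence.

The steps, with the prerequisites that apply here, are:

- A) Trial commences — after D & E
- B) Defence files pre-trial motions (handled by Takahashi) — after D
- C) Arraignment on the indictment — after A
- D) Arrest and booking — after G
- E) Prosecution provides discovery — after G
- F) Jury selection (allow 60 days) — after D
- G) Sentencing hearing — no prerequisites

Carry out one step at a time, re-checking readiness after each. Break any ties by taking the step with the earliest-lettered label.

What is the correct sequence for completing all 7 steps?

G → D → B → E → A → C → F

G is the only step with nothing outstanding, so it goes first.
Ready: D and E. D has the earlier label → D.
Now B, E and F have their prerequisites met. B has the earlier label, so B next.
E and F are both available; E has the earlier label → E.
A now also ready, so the ready set is {A, F}; A has the earlier label → A.
Now C and F have their prerequisites met. C has the earlier label, so C next.
F needed D, now all done → F.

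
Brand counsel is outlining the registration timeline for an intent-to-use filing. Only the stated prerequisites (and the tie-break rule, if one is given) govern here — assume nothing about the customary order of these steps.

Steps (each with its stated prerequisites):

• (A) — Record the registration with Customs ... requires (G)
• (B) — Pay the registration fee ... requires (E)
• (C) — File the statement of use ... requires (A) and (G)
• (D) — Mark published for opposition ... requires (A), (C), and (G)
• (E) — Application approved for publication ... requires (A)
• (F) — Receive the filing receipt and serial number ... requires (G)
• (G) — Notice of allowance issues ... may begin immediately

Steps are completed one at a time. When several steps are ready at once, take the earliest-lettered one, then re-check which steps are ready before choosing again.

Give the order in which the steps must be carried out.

(G) is the only step with nothing outstanding, so it goes first.
Ready: (A) and (F). (A) has the earlier label → (A).
(C) and (E) now also ready, so the ready set is {(C), (E), (F)}; (C) has the earlier label → (C).
(D), (E) and (F) are all available; (D) has the earlier label → (D).
(E) and (F) are both available; (E) has the earlier label → (E).
Now (B) and (F) have their prerequisites met. (B) has the earlier label, so (B) next.
(F) is the only step now ready → (F).

(G) → (A) → (C) → (D) → (E) → (B) → (F)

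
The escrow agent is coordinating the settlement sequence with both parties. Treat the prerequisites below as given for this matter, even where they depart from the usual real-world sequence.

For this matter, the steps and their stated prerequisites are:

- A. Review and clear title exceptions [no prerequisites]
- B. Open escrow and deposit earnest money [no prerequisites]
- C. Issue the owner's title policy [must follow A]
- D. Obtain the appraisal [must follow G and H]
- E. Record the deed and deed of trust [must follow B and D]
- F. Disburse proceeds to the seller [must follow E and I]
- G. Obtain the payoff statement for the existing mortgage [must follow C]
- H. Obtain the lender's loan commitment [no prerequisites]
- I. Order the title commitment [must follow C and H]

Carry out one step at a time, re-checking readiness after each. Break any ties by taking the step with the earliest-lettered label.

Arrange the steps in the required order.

A, B, C, G, H, D, E, I, F

Nothing is required for A, B and H. A has the earlier label → A first.
B, C and H are all available; B has the earlier label → B.
Ready: C and H. C has the earlier label → C.
Ready: G and H. G has the earlier label → G.
H is the only step now ready → H.
Ready: D and I. D has the earlier label → D.
E now also ready, so the ready set is {E, I}; E has the earlier label → E.
I is the only step now ready → I.
F is the only step now ready → F.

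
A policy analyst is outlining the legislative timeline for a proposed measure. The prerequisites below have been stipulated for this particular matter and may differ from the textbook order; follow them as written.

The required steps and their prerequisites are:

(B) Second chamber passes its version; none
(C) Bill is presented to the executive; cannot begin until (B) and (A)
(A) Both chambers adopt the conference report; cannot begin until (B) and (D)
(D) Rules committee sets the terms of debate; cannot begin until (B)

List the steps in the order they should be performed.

(B), (D), (A), (C)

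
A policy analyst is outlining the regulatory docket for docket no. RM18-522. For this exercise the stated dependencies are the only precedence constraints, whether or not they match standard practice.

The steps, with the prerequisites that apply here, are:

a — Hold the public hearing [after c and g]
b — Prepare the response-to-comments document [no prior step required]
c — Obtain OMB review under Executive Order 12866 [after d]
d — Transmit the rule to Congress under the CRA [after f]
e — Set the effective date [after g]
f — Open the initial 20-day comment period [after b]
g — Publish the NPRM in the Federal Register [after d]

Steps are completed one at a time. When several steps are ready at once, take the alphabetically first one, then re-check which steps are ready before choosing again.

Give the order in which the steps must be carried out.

b f d c g a e

b has no prerequisites → b first.
f needed b, now all done → f.
d needed f, now all done → d.
c and g are both available; c has the earlier label → c.
g needed d, now all done → g.
Ready: a and e. a has the earlier label → a.
Next only e has its prerequisites met → e.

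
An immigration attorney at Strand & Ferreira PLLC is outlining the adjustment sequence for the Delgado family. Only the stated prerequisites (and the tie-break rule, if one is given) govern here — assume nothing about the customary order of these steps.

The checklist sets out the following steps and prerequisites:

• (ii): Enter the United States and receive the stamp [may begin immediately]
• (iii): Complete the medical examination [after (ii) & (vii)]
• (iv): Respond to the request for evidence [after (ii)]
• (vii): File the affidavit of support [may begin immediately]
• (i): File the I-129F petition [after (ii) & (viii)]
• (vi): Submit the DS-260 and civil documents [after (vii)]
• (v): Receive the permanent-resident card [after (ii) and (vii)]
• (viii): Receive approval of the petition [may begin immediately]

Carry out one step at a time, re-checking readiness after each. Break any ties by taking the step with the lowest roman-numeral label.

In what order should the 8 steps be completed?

Nothing is required for (ii), (vii) and (viii). (ii) has the earlier label → (ii) first.
(iv) now also ready, so the ready set is {(iv), (vii), (viii)}; (iv) has the earlier label → (iv).
Ready: (vii) and (viii). (vii) has the earlier label → (vii).
(iii), (v), (vi) and (viii) are all available; (iii) has the earlier label → (iii).
Ready: (v), (vi) and (viii). (v) has the earlier label → (v).
(vi) and (viii) are both available; (vi) has the earlier label → (vi).
Next only (viii) has its prerequisites met → (viii).
(i) is the only step now ready → (i).

(ii), (iv), (vii), (iii), (v), (vi), (viii), (i)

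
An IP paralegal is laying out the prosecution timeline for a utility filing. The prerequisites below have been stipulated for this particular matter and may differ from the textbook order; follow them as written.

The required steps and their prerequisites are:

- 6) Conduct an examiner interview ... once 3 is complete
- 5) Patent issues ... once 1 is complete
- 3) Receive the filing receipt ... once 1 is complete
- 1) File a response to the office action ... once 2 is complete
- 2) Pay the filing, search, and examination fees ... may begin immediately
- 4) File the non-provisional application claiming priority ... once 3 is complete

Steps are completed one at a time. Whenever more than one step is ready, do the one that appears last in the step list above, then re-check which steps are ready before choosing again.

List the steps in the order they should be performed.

2, 1, 3, 4, 5, 6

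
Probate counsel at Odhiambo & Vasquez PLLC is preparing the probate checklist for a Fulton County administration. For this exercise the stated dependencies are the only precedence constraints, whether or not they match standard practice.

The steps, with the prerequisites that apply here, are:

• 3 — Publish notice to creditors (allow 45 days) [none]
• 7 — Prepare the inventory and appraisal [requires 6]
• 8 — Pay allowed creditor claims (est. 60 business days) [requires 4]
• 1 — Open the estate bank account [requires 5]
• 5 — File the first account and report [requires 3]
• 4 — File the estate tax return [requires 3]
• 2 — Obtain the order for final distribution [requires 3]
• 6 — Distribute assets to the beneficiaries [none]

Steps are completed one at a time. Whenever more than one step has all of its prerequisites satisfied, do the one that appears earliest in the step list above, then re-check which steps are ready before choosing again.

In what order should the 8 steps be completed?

3, 5, 1, 4, 8, 2, 6, 7

Nothing is required for 3 and 6. 3 is listed earlier → 3 first.
5, 4, 2 and 6 are all available; 5 is listed earlier → 5.
Now 1, 4, 2 and 6 have their prerequisites met. 1 is listed earlier, so 1 next.
Now 4, 2 and 6 have their prerequisites met. 4 is listed earlier, so 4 next.
Now 8, 2 and 6 have their prerequisites met. 8 is listed earlier, so 8 next.
Now 2 and 6 have their prerequisites met. 2 is listed earlier, so 2 next.
Next only 6 has its prerequisites met → 6.
7 needed 6, now all done → 7.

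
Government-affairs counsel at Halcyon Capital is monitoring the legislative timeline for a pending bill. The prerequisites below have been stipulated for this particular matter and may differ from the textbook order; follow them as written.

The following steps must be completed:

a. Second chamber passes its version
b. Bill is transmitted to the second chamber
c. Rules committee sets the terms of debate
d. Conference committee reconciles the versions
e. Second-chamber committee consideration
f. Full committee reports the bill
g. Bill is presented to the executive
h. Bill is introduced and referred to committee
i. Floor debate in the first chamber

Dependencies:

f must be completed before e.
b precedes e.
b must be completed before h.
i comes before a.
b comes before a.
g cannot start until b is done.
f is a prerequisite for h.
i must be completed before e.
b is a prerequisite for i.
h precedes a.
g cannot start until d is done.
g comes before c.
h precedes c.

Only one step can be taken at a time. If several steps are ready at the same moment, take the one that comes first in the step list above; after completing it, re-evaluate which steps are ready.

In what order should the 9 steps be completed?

b, d and f have no prerequisites; b is listed earlier, so b is first.
i now also ready, so the ready set is {d, f, i}; d is listed earlier → d.
Now f, g and i have their prerequisites met. f is listed earlier, so f next.
Ready: g, h and i. g is listed earlier → g.
Now h and i have their prerequisites met. h is listed earlier, so h next.
c now also ready, so the ready set is {c, i}; c is listed earlier → c.
That leaves i as the only ready step → i.
a and e are both available; a is listed earlier → a.
e needed b, f and i, now all done → e.

b, d, f, g, h, c, i, a, e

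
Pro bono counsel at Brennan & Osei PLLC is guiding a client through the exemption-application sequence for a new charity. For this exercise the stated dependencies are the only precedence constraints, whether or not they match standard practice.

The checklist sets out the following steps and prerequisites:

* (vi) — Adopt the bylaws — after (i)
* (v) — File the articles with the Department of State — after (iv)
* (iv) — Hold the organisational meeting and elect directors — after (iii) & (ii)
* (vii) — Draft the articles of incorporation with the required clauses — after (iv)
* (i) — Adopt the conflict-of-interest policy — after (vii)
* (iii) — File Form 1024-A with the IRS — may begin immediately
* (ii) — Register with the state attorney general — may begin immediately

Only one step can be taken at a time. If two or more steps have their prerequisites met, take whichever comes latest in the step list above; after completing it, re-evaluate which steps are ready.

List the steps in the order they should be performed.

Nothing is required for (ii) and (iii). (ii) is listed later → (ii) first.
That leaves (iii) as the only ready step → (iii).
(iv) needed (ii) and (iii), now all done → (iv).
(vii) and (v) are both available; (vii) is listed later → (vii).
(i) and (v) are both available; (i) is listed later → (i).
(v) and (vi) are both available; (v) is listed later → (v).
(vi) needed (i), now all done → (vi).

(ii), (iii), (iv), (vii), (i), (v), (vi)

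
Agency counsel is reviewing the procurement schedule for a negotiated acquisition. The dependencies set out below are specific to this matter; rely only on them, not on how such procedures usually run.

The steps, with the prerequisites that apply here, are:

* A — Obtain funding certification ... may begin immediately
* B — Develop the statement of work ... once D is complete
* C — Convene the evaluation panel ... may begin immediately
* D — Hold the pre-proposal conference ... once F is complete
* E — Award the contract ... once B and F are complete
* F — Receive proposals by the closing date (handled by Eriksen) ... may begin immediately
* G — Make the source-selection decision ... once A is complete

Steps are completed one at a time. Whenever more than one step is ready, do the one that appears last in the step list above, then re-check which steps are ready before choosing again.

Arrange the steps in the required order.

Nothing is required for F, C and A. F is listed later → F first.
D now also ready, so the ready set is {D, C, A}; D is listed later → D.
Ready: C, B and A. C is listed later → C.
Ready: B and A. B is listed later → B.
Now E and A have their prerequisites met. E is listed later, so E next.
That leaves A as the only ready step → A.
G needed A, now all done → G.

F, D, C, B, E, A, G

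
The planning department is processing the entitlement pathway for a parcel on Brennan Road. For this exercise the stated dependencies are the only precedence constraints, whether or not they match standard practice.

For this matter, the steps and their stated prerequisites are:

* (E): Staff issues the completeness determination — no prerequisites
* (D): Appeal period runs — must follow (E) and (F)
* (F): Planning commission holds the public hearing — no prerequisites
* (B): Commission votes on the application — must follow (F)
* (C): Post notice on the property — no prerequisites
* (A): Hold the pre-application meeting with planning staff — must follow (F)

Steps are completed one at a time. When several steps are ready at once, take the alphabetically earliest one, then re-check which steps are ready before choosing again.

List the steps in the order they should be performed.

(C), (E), (F), (A), (B), (D)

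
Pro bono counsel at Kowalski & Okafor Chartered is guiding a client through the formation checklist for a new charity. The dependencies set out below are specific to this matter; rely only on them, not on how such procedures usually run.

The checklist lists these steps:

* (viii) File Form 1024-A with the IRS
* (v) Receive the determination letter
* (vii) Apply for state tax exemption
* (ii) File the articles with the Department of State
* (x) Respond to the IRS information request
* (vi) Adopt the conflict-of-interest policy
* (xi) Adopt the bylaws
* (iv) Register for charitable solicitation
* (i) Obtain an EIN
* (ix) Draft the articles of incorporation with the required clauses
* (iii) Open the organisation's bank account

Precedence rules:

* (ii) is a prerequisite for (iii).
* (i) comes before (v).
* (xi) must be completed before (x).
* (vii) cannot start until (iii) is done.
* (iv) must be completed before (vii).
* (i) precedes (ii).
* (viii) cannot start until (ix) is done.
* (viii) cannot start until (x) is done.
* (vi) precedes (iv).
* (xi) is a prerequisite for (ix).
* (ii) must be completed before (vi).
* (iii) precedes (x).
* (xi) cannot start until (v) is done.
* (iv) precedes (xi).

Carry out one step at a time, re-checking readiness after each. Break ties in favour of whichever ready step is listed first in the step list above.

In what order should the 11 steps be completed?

(i), (v), (ii), (vi), (iv), (xi), (ix), (iii), (vii), (x), (viii)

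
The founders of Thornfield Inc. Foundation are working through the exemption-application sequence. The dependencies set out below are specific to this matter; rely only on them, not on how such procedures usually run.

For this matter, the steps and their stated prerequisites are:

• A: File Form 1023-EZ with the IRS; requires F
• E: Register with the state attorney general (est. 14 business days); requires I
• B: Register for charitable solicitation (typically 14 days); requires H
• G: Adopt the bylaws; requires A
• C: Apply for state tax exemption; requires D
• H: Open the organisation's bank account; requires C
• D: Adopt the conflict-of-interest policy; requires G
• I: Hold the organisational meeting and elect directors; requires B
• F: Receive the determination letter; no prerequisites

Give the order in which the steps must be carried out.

F → A → G → D → C → H → B → I → E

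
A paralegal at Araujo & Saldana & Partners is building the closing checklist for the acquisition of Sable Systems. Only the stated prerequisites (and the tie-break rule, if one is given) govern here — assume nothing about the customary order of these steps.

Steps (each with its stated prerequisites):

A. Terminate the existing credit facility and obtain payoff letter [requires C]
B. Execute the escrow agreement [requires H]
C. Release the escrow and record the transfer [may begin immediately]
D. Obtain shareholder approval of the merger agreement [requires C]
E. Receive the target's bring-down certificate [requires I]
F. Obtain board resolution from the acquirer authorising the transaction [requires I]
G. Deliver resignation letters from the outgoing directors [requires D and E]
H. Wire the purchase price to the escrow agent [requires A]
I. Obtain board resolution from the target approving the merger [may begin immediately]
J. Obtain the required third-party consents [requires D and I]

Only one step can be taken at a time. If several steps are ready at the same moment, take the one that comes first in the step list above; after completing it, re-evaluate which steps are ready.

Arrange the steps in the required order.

Nothing is required for C and I. C is listed earlier → C first.
Ready: A, D and I. A is listed earlier → A.
Ready: D, H and I. D is listed earlier → D.
H and I are both available; H is listed earlier → H.
B now also ready, so the ready set is {B, I}; B is listed earlier → B.
Next only I has its prerequisites met → I.
Now E, F and J have their prerequisites met. E is listed earlier, so E next.
G now also ready, so the ready set is {F, G, J}; F is listed earlier → F.
Now G and J have their prerequisites met. G is listed earlier, so G next.
J needed D and I, now all done → J.

C, A, D, H, B, I, E, F, G, J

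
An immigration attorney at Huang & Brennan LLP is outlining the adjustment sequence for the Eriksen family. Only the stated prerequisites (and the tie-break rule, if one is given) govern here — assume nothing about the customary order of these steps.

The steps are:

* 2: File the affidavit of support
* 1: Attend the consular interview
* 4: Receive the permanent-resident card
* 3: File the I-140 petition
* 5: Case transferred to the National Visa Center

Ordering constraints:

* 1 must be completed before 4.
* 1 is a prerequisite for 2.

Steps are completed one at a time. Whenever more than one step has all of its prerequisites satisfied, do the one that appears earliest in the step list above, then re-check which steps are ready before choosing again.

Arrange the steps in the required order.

Nothing is required for 1, 3 and 5. 1 is listed earlier → 1 first.
2 and 4 now also ready, so the ready set is {2, 4, 3, 5}; 2 is listed earlier → 2.
Ready: 4, 3 and 5. 4 is listed earlier → 4.
Ready: 3 and 5. 3 is listed earlier → 3.
That leaves 5 as the only ready step → 5.

1, 2, 4, 3, 5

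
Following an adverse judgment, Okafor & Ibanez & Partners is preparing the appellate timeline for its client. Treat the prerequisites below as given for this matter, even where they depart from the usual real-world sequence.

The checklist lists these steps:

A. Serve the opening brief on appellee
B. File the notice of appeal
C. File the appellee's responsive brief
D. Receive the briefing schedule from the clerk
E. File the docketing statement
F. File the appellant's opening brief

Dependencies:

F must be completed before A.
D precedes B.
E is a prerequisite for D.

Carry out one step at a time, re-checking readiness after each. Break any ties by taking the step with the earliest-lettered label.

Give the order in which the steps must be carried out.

C → E → D → B → F → A

Nothing is required for C, E and F. C has the earlier label → C first.
Now E and F have their prerequisites met. E has the earlier label, so E next.
D now also ready, so the ready set is {D, F}; D has the earlier label → D.
B now also ready, so the ready set is {B, F}; B has the earlier label → B.
Next only F has its prerequisites met → F.
A is the only step now ready → A.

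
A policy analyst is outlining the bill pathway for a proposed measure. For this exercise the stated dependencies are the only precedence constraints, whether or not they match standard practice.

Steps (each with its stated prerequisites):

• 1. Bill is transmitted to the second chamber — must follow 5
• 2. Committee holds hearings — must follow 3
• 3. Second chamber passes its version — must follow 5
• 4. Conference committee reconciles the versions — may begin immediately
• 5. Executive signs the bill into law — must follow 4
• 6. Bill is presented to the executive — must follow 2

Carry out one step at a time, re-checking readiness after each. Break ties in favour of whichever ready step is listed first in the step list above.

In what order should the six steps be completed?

4, 5, 1, 3, 2, 6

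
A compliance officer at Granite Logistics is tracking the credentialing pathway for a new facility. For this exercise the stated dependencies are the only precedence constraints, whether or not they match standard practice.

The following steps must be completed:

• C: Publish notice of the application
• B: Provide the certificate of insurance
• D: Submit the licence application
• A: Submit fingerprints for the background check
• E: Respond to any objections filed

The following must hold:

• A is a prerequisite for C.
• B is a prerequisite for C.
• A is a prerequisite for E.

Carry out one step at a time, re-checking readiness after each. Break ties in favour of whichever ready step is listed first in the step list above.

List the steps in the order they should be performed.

B, D and A have no prerequisites; B is listed earlier, so B is first.
Now D and A have their prerequisites met. D is listed earlier, so D next.
Next only A has its prerequisites met → A.
C and E are both available; C is listed earlier → C.
Next only E has its prerequisites met → E.

B, D, A, C, E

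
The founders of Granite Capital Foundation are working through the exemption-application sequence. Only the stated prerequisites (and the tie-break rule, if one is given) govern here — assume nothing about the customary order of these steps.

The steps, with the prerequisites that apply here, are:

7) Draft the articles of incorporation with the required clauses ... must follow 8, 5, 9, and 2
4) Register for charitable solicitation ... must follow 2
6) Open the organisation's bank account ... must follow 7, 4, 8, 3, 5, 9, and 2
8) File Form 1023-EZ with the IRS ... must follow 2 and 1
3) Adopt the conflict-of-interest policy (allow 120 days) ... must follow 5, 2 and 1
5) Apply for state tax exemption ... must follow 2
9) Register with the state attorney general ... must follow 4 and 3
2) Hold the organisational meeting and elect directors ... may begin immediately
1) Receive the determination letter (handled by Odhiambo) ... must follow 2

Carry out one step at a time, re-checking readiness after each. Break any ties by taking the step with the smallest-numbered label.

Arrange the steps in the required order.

2 is the only step with nothing outstanding, so it goes first.
1, 4 and 5 are all available; 1 has the earlier label → 1.
4, 5 and 8 are all available; 4 has the earlier label → 4.
5 and 8 are both available; 5 has the earlier label → 5.
Ready: 3 and 8. 3 has the earlier label → 3.
Now 8 and 9 have their prerequisites met. 8 has the earlier label, so 8 next.
That leaves 9 as the only ready step → 9.
7 needed 2, 5, 8 and 9, now all done → 7.
That leaves 6 as the only ready step → 6.

2 1 4 5 3 8 9 7 6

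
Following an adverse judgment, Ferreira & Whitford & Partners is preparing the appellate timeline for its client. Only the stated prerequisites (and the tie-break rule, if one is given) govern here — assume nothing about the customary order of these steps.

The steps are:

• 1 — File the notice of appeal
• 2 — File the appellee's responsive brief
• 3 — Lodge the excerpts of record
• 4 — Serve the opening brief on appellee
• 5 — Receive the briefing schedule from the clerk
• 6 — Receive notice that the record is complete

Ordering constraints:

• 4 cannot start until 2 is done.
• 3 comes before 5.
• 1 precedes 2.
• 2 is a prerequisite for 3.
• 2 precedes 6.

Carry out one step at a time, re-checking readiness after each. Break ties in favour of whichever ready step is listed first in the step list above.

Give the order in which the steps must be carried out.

1 has no prerequisites → 1 first.
2 needed 1, now all done → 2.
3, 4 and 6 are all available; 3 is listed earlier → 3.
4, 5 and 6 are all available; 4 is listed earlier → 4.
Ready: 5 and 6. 5 is listed earlier → 5.
6 is the only step now ready → 6.

1, 2, 3, 4, 5, 6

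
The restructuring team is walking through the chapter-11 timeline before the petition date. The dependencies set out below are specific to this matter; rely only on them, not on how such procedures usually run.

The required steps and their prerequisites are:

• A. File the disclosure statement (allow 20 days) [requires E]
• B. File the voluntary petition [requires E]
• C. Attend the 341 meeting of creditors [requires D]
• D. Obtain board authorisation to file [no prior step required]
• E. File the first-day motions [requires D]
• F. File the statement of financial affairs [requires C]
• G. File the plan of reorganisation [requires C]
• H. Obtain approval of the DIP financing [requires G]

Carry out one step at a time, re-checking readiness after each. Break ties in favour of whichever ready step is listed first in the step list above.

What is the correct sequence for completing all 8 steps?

Only D has no prerequisites, so it is first.
Now C and E have their prerequisites met. C is listed earlier, so C next.
Now E, F and G have their prerequisites met. E is listed earlier, so E next.
Now A, B, F and G have their prerequisites met. A is listed earlier, so A next.
B, F and G are all available; B is listed earlier → B.
Ready: F and G. F is listed earlier → F.
G needed C, now all done → G.
H is the only step now ready → H.

D, C, E, A, B, F, G, H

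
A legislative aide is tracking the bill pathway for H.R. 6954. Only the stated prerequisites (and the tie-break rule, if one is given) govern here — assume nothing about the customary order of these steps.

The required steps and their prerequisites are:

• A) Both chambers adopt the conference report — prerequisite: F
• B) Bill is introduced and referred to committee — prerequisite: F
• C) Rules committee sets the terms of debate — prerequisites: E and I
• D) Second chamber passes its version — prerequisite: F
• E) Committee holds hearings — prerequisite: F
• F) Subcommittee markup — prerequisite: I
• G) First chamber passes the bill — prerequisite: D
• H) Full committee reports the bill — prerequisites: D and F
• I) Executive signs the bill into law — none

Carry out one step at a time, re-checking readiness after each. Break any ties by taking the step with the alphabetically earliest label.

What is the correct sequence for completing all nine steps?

I, F, A, B, D, E, C, G, H

I has no prerequisites → I first.
Next only F has its prerequisites met → F.
Ready: A, B, D and E. A has the earlier label → A.
Ready: B, D and E. B has the earlier label → B.
Ready: D and E. D has the earlier label → D.
Now E, G and H have their prerequisites met. E has the earlier label, so E next.
C now also ready, so the ready set is {C, G, H}; C has the earlier label → C.
G and H are both available; G has the earlier label → G.
That leaves H as the only ready step → H.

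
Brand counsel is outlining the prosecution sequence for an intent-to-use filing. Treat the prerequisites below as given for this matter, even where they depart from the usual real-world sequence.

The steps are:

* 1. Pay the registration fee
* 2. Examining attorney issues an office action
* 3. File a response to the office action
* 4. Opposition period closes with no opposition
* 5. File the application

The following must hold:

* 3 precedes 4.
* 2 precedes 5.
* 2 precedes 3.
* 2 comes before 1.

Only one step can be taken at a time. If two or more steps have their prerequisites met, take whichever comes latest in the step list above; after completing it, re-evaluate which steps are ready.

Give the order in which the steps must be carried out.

2, 5, 3, 4, 1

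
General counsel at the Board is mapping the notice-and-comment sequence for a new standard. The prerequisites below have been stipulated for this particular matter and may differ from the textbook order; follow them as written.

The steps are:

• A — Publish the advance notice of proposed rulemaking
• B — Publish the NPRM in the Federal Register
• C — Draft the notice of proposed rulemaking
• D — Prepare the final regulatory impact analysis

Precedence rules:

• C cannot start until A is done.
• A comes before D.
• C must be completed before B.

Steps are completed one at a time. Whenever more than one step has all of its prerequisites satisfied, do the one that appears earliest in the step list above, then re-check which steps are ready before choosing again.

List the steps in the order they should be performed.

A, C, B, D

A has no prerequisites → A first.
Now C and D have their prerequisites met. C is listed earlier, so C next.
B and D are both available; B is listed earlier → B.
D is the only step now ready → D.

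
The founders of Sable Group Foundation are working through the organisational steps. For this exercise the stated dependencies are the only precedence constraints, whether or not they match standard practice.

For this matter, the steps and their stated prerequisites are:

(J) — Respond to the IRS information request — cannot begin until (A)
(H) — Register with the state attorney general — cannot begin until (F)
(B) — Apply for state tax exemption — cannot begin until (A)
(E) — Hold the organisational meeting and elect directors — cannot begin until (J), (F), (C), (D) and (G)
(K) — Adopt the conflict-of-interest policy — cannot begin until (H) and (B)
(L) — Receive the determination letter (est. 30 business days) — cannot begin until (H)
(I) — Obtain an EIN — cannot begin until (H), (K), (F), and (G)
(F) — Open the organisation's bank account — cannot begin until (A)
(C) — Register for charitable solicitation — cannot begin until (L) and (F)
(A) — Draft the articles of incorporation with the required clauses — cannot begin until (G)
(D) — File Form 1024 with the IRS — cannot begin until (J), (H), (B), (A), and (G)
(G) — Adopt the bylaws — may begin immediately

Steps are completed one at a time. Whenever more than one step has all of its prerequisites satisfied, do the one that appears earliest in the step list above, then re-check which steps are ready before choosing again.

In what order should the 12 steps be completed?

(G), (A), (J), (B), (F), (H), (K), (L), (I), (C), (D), (E)

Only (G) has no prerequisites, so it is first.
(A) is the only step now ready → (A).
Ready: (J), (B) and (F). (J) is listed earlier → (J).
(B) and (F) are both available; (B) is listed earlier → (B).
That leaves (F) as the only ready step → (F).
That leaves (H) as the only ready step → (H).
Now (K), (L) and (D) have their prerequisites met. (K) is listed earlier, so (K) next.
(I) now also ready, so the ready set is {(L), (I), (D)}; (L) is listed earlier → (L).
(C) now also ready, so the ready set is {(I), (C), (D)}; (I) is listed earlier → (I).
Now (C) and (D) have their prerequisites met. (C) is listed earlier, so (C) next.
Next only (D) has its prerequisites met → (D).
That leaves (E) as the only ready step → (E).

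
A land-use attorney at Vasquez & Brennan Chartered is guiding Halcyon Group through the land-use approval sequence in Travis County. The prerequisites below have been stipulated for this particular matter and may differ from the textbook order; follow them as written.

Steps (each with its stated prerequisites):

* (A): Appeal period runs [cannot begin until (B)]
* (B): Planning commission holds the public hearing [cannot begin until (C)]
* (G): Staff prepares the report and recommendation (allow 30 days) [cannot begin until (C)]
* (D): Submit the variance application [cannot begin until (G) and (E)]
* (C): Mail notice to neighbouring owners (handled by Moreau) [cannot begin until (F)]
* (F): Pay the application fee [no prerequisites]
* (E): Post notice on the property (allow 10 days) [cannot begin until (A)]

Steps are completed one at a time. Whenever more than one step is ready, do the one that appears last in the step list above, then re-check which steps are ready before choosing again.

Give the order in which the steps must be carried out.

(F) has no prerequisites → (F) first.
(C) needed (F), now all done → (C).
Ready: (G) and (B). (G) is listed later → (G).
That leaves (B) as the only ready step → (B).
Next only (A) has its prerequisites met → (A).
(E) is the only step now ready → (E).
(D) needed (E) and (G), now all done → (D).

(F), (C), (G), (B), (A), (E), (D)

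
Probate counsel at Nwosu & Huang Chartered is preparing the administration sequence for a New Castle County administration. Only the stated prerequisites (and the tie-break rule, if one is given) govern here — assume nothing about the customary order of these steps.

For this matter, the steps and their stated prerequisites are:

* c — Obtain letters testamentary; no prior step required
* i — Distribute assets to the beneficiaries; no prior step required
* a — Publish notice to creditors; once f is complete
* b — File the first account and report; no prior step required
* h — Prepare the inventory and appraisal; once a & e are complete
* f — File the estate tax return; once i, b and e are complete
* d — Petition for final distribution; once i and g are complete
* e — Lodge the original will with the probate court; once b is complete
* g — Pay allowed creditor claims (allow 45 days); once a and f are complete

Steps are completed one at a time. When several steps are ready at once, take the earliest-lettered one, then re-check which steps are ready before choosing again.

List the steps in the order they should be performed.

b, c, e, i, f, a, g, d, h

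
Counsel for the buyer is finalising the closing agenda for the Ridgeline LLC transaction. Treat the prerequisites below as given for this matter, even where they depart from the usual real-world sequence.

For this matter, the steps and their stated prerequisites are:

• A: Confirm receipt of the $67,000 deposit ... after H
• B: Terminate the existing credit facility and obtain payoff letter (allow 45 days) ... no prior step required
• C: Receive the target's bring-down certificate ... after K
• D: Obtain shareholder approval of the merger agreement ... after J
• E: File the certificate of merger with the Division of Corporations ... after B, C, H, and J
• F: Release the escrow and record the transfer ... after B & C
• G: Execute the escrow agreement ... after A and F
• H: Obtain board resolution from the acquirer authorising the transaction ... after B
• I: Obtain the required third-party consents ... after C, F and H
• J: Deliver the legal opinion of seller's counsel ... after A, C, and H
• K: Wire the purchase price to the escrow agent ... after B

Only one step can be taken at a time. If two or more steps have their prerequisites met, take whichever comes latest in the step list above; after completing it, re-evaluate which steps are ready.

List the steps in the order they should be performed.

B → K → H → C → F → I → A → J → G → E → D

Only B has no prerequisites, so it is first.
Now K and H have their prerequisites met. K is listed later, so K next.
Ready: H and C. H is listed later → H.
A now also ready, so the ready set is {C, A}; C is listed later → C.
F now also ready, so the ready set is {F, A}; F is listed later → F.
I now also ready, so the ready set is {I, A}; I is listed later → I.
Next only A has its prerequisites met → A.
Ready: J and G. J is listed later → J.
Now G, E and D have their prerequisites met. G is listed later, so G next.
Now E and D have their prerequisites met. E is listed later, so E next.
That leaves D as the only ready step → D.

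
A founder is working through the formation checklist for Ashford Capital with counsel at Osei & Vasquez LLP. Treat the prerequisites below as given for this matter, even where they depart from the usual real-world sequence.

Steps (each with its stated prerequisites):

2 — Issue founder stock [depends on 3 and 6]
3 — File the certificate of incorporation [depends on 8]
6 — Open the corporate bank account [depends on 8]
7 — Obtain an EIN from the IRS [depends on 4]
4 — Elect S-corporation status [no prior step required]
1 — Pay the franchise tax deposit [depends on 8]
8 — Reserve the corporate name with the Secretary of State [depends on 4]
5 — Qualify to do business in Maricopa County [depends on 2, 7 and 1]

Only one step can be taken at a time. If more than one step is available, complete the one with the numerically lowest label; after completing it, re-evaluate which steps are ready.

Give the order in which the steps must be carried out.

4 → 7 → 8 → 1 → 3 → 6 → 2 → 5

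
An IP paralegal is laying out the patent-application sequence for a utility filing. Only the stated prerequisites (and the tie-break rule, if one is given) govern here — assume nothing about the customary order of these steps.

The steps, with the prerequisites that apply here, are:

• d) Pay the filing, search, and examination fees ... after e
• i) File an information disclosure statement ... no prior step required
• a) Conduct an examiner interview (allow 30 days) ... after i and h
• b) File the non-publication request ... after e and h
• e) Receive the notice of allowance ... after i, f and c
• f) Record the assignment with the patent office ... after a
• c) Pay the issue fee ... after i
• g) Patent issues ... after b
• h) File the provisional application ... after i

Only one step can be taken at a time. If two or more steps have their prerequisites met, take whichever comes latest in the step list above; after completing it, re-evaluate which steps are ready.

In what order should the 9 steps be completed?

i h c a f e b g d

i has no prerequisites → i first.
h and c are both available; h is listed later → h.
a now also ready, so the ready set is {c, a}; c is listed later → c.
a needed h and i, now all done → a.
f needed a, now all done → f.
e needed c, f and i, now all done → e.
b and d are both available; b is listed later → b.
g and d are both available; g is listed later → g.
d needed e, now all done → d.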